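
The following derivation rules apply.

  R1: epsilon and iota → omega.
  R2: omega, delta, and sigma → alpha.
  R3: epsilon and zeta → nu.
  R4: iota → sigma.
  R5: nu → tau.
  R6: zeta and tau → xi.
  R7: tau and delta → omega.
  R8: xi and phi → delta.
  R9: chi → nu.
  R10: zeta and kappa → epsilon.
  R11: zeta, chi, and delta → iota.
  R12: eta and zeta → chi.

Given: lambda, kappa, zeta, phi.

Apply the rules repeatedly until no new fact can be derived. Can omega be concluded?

Yes

From zeta and kappa, R10 gives epsilon.
From epsilon and zeta, R3 gives nu.
From nu, R5 gives tau.
zeta and tau hold, so xi follows (R6).
From xi and phi, R8 gives delta.
tau and delta hold, so omega follows (R7).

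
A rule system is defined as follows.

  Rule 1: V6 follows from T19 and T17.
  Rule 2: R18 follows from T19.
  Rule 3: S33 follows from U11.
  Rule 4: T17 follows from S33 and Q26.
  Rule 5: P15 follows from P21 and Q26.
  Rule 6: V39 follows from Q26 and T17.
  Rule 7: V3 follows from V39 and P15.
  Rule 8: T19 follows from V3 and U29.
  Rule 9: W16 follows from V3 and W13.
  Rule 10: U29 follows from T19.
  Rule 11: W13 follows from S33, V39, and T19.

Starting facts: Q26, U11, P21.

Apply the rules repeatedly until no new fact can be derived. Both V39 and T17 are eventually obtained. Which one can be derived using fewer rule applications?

T17

T17: From U11, Rule 3 gives S33. From S33 and Q26, Rule 4 gives T17. [2 rule applications]
V39: U11 holds, so S33 follows (Rule 3). S33 and Q26 hold, so T17 follows (Rule 4). From Q26 and T17, Rule 6 gives V39. [3 rule applications]
T17 needs fewer.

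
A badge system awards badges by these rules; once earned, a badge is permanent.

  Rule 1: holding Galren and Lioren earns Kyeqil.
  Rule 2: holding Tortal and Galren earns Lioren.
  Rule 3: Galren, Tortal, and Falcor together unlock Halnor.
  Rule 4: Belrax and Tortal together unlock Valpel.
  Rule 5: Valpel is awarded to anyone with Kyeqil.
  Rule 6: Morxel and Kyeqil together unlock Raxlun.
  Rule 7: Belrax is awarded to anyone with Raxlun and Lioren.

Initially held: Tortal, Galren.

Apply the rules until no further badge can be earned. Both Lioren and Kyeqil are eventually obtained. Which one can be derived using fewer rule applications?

Lioren: With Tortal and Galren, Lioren is earned (Rule 2). [1 rule application]
Kyeqil: With Tortal and Galren, Lioren is earned (Rule 2). With Galren and Lioren, Kyeqil is earned (Rule 1). [2 rule applications]
Lioren needs fewer.

Lioren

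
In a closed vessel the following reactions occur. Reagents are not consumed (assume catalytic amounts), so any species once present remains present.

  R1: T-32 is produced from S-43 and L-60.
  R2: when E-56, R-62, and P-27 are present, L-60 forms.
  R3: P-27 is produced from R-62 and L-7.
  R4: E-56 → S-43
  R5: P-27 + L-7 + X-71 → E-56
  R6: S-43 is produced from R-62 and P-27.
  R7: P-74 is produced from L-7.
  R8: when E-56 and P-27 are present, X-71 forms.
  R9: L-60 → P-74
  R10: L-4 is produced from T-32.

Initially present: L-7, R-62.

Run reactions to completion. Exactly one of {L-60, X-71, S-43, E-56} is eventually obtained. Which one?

R-62 and L-7 present → P-27 forms (R3).
R-62 and P-27 present → S-43 forms (R6).
X-71 would need E-56 and P-27 (R8), but E-56 never forms. E-56 would need P-27, L-7, and X-71 (R5), but X-71 never forms. L-60 would need E-56, R-62, and P-27 (R2), but E-56 never forms.

S-43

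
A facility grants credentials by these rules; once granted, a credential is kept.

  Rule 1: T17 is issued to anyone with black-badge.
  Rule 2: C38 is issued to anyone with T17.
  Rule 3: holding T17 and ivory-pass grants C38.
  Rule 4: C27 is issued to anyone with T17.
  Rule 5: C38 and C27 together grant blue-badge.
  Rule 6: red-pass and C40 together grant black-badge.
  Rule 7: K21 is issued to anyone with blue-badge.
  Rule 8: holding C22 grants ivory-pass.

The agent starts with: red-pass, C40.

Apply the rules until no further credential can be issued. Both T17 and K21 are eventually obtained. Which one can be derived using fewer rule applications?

T17: Holding red-pass and C40 grants black-badge (Rule 6). Holding black-badge grants T17 (Rule 1). [2 rule applications]
K21: Holding red-pass and C40 grants black-badge (Rule 6). Holding black-badge grants T17 (Rule 1). Holding T17 grants C27 (Rule 4). Holding T17 grants C38 (Rule 2). Holding C38 and C27 grants blue-badge (Rule 5). Holding blue-badge grants K21 (Rule 7). [6 rule applications]
T17 needs fewer.

T17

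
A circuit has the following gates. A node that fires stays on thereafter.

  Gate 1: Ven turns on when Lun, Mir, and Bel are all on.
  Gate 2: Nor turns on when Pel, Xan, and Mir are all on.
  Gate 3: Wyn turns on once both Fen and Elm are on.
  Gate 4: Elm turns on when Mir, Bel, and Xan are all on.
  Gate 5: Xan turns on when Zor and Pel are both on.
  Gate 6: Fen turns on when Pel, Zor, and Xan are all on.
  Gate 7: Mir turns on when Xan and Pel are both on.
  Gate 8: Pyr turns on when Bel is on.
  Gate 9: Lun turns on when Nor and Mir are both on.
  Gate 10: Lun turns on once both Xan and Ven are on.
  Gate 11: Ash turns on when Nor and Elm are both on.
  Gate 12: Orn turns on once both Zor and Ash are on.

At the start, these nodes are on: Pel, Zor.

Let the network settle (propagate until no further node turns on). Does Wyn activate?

No

Wyn would need Fen and Elm (Gate 3), but Elm never turns on.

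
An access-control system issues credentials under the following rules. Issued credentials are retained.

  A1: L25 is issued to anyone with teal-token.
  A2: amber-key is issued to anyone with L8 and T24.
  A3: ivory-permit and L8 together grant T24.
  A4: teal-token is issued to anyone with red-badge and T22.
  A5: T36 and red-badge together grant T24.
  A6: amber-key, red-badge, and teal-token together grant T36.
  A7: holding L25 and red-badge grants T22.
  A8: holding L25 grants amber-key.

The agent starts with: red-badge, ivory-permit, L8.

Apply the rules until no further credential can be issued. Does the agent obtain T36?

No

T36 would need amber-key, red-badge, and teal-token (A6), but teal-token is never granted.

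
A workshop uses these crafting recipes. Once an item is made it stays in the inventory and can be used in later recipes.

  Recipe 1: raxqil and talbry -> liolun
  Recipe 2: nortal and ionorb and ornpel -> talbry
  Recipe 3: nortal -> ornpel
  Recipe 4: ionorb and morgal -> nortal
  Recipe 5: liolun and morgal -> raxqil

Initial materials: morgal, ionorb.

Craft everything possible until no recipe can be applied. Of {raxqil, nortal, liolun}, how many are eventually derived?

1

ionorb and morgal -> nortal (Recipe 4).
raxqil would need liolun and morgal (Recipe 5), but liolun is never obtained.
nortal: reached.
liolun would need raxqil and talbry (Recipe 1), but raxqil is never obtained.
Reached: nortal — 1 of the 3.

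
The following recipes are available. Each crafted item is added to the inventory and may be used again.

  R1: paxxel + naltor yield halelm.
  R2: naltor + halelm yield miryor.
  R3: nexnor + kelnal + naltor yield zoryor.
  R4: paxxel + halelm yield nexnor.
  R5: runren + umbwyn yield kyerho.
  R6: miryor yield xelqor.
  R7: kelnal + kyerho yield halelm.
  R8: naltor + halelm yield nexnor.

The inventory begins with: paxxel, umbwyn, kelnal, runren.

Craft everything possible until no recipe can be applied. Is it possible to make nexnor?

Yes

runren + umbwyn → kyerho (R5).
kelnal + kyerho → halelm (R7).
Using R4, paxxel and halelm make nexnor.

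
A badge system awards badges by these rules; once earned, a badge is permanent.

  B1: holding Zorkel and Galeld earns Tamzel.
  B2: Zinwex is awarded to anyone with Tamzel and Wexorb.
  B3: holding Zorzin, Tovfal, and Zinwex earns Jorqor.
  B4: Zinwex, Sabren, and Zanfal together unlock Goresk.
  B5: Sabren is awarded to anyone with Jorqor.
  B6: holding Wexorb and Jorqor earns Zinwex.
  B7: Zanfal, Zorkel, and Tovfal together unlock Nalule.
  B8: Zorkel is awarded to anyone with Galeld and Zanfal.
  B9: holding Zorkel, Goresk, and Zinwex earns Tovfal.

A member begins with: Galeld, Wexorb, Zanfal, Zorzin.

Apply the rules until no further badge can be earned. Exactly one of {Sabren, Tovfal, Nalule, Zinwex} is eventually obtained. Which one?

Zinwex

With Galeld and Zanfal, Zorkel is earned (B8).
With Zorkel and Galeld, Tamzel is earned (B1).
With Tamzel and Wexorb, Zinwex is earned (B2).
Tovfal would need Zorkel, Goresk, and Zinwex (B9), but Goresk is never earned. Sabren would need Jorqor (B5), but Jorqor is never earned. Nalule would need Zanfal, Zorkel, and Tovfal (B7), but Tovfal is never earned.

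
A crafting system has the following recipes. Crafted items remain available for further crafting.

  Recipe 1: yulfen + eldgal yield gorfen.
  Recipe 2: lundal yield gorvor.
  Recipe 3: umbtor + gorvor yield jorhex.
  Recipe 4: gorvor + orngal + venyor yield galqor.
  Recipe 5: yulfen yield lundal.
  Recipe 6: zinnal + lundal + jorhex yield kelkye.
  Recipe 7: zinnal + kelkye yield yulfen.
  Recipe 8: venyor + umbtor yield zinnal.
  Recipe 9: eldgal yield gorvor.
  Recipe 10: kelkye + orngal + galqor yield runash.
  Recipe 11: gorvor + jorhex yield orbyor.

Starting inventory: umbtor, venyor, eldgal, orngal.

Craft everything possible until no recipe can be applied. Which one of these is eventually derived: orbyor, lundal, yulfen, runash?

eldgal → gorvor (Recipe 9).
Using Recipe 3, umbtor and gorvor make jorhex.
Using Recipe 11, gorvor and jorhex make orbyor.
yulfen would need zinnal and kelkye (Recipe 7), but kelkye is never obtained. runash would need kelkye, orngal, and galqor (Recipe 10), but kelkye is never obtained. lundal would need yulfen (Recipe 5), but yulfen is never obtained.

orbyor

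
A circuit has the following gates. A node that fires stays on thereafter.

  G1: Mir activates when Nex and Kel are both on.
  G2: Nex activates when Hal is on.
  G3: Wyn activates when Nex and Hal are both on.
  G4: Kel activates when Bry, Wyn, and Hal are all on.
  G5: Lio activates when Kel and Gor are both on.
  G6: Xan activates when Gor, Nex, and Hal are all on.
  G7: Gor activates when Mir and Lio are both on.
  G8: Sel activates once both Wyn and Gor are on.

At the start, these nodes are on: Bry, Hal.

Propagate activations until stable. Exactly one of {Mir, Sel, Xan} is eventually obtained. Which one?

Hal is on, so Nex activates (G2).
G3: Nex and Hal on → Wyn on.
Bry, Wyn, and Hal are on, so Kel activates (G4).
Nex and Kel are on, so Mir activates (G1).
Sel would need Wyn and Gor (G8), but Gor never turns on. Xan would need Gor, Nex, and Hal (G6), but Gor never turns on.

Mir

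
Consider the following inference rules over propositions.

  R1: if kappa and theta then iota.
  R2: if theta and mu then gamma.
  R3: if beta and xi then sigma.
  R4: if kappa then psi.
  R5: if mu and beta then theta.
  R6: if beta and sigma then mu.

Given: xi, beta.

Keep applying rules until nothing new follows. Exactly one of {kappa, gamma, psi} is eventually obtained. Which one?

From beta and xi, R3 gives sigma.
From beta and sigma, R6 gives mu.
From mu and beta, R5 gives theta.
From theta and mu, R2 gives gamma.
psi would need kappa (R4), but kappa is never established. No rule produces kappa, and it is not given.

gamma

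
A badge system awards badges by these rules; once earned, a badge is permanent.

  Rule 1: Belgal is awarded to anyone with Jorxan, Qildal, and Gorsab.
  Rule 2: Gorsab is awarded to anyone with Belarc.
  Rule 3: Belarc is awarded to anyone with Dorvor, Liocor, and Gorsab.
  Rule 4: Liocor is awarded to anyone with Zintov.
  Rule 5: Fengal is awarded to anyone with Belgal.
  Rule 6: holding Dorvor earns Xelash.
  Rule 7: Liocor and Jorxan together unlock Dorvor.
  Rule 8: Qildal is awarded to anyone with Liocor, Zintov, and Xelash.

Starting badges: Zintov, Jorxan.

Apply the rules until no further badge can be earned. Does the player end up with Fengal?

No

Fengal would need Belgal (Rule 5), but Belgal is never earned.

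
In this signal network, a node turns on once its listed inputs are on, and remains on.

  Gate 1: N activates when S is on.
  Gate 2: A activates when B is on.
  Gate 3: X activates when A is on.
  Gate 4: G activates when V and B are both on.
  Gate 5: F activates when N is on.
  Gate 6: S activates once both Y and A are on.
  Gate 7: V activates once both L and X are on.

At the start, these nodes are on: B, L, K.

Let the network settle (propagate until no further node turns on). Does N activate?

No

N would need S (Gate 1), but S never turns on.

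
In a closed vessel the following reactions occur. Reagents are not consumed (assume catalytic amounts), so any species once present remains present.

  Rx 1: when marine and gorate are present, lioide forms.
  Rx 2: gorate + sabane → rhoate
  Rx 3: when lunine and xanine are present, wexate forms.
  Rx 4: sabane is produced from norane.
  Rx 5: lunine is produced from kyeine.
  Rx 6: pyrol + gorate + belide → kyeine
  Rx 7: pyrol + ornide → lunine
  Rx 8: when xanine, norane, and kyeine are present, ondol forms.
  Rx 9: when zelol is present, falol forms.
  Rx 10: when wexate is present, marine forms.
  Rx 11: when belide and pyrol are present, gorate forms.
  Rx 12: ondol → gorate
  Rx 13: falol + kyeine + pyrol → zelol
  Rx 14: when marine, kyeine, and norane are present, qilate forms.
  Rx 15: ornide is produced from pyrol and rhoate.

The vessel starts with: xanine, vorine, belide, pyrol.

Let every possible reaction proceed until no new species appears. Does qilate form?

qilate would need marine, kyeine, and norane (Rx 14), but norane never forms.

No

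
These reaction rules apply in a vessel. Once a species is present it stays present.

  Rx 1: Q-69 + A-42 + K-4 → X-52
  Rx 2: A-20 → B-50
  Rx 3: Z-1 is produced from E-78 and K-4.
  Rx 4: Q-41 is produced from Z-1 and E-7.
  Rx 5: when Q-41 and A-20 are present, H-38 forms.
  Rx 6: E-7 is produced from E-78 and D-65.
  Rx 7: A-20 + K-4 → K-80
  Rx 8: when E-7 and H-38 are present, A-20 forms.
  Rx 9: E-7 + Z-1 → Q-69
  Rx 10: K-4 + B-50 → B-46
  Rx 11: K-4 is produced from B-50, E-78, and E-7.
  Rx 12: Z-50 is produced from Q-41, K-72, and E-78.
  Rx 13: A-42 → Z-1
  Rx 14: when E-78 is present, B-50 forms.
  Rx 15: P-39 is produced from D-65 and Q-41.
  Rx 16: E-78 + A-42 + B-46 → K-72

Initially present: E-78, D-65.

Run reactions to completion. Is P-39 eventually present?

Yes

E-78 and D-65 present → E-7 forms (Rx 6).
E-78 present → B-50 forms (Rx 14).
B-50, E-78, and E-7 present → K-4 forms (Rx 11).
E-78 and K-4 present → Z-1 forms (Rx 3).
Z-1 and E-7 present → Q-41 forms (Rx 4).
D-65 and Q-41 present → P-39 forms (Rx 15).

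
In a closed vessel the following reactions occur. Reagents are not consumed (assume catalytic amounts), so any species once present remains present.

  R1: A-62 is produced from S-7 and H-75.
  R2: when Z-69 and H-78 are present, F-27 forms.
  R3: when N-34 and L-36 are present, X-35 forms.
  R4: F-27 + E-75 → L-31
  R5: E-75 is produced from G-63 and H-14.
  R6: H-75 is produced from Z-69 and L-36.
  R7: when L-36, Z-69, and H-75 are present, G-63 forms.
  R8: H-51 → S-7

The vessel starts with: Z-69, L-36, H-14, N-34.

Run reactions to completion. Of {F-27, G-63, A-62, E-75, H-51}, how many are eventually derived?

Z-69 and L-36 present → H-75 forms (R6).
L-36, Z-69, and H-75 present → G-63 forms (R7).
G-63 and H-14 present → E-75 forms (R5).
F-27 would need Z-69 and H-78 (R2), but H-78 never forms.
G-63: reached.
A-62 would need S-7 and H-75 (R1), but S-7 never forms.
E-75: reached.
No rule produces H-51, and it is not given.
Reached: G-63 and E-75 — 2 of the 5.

2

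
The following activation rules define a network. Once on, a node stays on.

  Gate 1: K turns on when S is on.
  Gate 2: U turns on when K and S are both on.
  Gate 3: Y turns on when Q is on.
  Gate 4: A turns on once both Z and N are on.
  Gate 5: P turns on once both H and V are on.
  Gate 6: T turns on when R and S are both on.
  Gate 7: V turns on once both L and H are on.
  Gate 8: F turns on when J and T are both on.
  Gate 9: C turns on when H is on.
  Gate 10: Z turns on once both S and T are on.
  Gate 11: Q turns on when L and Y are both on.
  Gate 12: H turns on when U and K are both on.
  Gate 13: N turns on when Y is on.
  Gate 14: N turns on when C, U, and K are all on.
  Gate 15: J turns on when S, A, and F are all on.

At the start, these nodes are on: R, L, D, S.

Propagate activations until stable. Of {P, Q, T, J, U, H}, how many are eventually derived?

4

Gate 1: S on → K on.
R and S are on, so T turns on (Gate 6).
K and S are on, so U turns on (Gate 2).
U and K are on, so H turns on (Gate 12).
L and H are on, so V turns on (Gate 7).
Gate 5: H and V on → P on.
P: reached.
Q would need L and Y (Gate 11), but Y never turns on.
T: reached.
J would need S, A, and F (Gate 15), but F never turns on.
U: reached.
H: reached.
Reached: P, T, U, and H — 4 of the 6.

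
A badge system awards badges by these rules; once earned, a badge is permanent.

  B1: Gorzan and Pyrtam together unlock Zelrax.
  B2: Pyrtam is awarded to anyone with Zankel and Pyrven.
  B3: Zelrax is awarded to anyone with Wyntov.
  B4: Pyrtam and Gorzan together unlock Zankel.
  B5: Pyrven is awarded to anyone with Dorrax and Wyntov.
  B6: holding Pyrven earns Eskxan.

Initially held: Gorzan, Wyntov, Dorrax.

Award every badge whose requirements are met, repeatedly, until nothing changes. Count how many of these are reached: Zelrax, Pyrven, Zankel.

2

With Wyntov, Zelrax is earned (B3).
With Dorrax and Wyntov, Pyrven is earned (B5).
Zelrax: reached.
Pyrven: reached.
Zankel would need Pyrtam and Gorzan (B4), but Pyrtam is never earned.
Reached: Zelrax and Pyrven — 2 of the 3.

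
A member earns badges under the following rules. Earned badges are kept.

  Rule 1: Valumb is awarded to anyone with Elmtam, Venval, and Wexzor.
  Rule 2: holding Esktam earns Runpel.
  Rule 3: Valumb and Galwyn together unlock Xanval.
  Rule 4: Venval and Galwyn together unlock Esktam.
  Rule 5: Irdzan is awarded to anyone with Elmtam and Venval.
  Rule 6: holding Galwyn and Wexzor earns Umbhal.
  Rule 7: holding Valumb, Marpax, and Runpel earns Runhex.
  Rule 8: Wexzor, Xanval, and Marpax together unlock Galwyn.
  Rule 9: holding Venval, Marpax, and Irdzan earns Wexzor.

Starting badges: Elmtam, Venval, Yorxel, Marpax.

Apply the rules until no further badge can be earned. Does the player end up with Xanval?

Xanval would need Valumb and Galwyn (Rule 3), but Galwyn is never earned.

No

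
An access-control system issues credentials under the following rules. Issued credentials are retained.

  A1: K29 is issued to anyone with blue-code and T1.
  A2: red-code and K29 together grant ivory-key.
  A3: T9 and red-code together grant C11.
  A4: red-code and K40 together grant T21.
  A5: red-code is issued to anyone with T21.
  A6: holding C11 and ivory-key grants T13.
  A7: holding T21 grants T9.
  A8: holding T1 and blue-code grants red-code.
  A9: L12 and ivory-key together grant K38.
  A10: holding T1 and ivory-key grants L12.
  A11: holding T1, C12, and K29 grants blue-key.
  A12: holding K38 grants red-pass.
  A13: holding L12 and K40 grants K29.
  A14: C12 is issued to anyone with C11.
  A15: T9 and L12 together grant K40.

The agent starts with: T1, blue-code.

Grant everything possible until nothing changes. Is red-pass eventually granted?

Holding blue-code and T1 grants K29 (A1).
Holding T1 and blue-code grants red-code (A8).
Holding red-code and K29 grants ivory-key (A2).
Holding T1 and ivory-key grants L12 (A10).
Holding L12 and ivory-key grants K38 (A9).
Holding K38 grants red-pass (A12).

Yes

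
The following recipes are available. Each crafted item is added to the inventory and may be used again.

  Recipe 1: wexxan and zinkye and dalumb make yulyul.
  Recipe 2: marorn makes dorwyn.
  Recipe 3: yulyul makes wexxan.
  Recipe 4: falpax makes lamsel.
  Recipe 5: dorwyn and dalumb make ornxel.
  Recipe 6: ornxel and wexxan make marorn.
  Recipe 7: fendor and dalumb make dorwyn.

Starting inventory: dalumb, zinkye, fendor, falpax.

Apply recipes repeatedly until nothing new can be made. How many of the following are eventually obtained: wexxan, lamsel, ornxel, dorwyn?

3

falpax → lamsel (Recipe 4).
fendor and dalumb → dorwyn (Recipe 7).
Using Recipe 5, dorwyn and dalumb make ornxel.
wexxan would need yulyul (Recipe 3), but yulyul is never obtained.
lamsel: reached.
ornxel: reached.
dorwyn: reached.
Reached: lamsel, ornxel, and dorwyn — 3 of the 4.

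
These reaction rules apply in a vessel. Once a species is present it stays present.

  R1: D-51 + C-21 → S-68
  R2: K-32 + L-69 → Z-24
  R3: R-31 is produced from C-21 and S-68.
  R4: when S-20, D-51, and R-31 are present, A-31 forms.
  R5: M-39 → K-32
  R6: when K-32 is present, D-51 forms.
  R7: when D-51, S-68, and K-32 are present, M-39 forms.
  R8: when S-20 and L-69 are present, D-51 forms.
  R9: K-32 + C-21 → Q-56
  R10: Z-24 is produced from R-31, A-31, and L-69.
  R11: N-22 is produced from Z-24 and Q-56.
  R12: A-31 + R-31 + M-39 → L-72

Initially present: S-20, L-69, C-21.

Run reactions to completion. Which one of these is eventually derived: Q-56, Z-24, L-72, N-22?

S-20 and L-69 present → D-51 forms (R8).
D-51 and C-21 present → S-68 forms (R1).
C-21 and S-68 present → R-31 forms (R3).
S-20, D-51, and R-31 present → A-31 forms (R4).
R-31, A-31, and L-69 present → Z-24 forms (R10).
N-22 would need Z-24 and Q-56 (R11), but Q-56 never forms. L-72 would need A-31, R-31, and M-39 (R12), but M-39 never forms. Q-56 would need K-32 and C-21 (R9), but K-32 never forms.

Z-24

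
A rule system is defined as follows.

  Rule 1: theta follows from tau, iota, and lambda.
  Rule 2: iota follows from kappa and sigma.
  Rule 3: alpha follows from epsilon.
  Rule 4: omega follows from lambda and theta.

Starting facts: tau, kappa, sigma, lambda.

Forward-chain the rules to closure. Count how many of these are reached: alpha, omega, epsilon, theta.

2

From kappa and sigma, Rule 2 gives iota.
From tau, iota, and lambda, Rule 1 gives theta.
From lambda and theta, Rule 4 gives omega.
alpha would need epsilon (Rule 3), but epsilon is never established.
omega: reached.
No rule produces epsilon, and it is not given.
theta: reached.
Reached: omega and theta — 2 of the 4.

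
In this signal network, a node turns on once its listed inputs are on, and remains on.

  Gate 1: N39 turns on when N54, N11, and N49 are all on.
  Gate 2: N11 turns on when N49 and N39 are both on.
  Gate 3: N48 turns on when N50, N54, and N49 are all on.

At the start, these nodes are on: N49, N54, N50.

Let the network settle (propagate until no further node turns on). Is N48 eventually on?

N50, N54, and N49 are on, so N48 turns on (Gate 3).

Yes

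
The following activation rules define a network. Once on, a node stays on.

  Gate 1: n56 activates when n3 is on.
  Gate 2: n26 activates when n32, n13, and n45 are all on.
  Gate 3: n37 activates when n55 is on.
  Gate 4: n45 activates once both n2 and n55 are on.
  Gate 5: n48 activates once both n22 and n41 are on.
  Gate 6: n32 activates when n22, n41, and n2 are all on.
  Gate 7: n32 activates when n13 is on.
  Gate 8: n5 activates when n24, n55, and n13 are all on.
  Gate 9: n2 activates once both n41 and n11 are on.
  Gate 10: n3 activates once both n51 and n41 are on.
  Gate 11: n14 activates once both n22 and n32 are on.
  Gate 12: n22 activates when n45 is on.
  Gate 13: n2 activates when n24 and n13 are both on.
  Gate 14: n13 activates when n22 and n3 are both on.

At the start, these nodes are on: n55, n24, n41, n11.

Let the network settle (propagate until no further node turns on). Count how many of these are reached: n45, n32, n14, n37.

Gate 9: n41 and n11 on → n2 on.
n55 is on, so n37 activates (Gate 3).
n2 and n55 are on, so n45 activates (Gate 4).
Gate 12: n45 on → n22 on.
n22, n41, and n2 are on, so n32 activates (Gate 6).
n22 and n32 are on, so n14 activates (Gate 11).
n45: reached.
n32: reached.
n14: reached.
n37: reached.
All 4 are reached.

4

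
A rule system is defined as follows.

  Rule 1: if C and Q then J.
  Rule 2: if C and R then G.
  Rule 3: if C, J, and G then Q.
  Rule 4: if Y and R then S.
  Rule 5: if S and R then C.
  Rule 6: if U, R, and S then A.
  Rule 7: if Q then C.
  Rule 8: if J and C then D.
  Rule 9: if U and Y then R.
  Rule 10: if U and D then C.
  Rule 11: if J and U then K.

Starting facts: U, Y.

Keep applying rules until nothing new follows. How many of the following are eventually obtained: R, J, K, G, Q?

2

From U and Y, Rule 9 gives R.
From Y and R, Rule 4 gives S.
S and R hold, so C follows (Rule 5).
From C and R, Rule 2 gives G.
R: reached.
J would need C and Q (Rule 1), but Q is never established.
K would need J and U (Rule 11), but J is never established.
G: reached.
Q would need C, J, and G (Rule 3), but J is never established.
Reached: R and G — 2 of the 5.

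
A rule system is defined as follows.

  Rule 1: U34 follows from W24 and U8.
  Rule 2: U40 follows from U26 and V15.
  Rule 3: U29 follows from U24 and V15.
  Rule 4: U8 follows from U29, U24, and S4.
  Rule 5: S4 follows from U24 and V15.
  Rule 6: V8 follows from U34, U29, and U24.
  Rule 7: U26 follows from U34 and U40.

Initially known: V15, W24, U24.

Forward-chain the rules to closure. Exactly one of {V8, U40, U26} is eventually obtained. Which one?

U24 and V15 hold, so U29 follows (Rule 3).
From U24 and V15, Rule 5 gives S4.
U29, U24, and S4 hold, so U8 follows (Rule 4).
W24 and U8 hold, so U34 follows (Rule 1).
From U34, U29, and U24, Rule 6 gives V8.
U40 would need U26 and V15 (Rule 2), but U26 is never established. U26 would need U34 and U40 (Rule 7), but U40 is never established.

V8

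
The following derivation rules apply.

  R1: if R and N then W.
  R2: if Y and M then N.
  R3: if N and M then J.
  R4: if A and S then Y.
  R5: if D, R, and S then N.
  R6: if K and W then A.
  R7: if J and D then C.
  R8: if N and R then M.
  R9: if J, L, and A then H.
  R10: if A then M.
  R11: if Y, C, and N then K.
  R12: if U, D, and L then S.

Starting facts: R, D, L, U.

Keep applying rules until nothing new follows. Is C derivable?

Yes

U, D, and L hold, so S follows (R12).
D, R, and S hold, so N follows (R5).
From N and R, R8 gives M.
N and M hold, so J follows (R3).
From J and D, R7 gives C.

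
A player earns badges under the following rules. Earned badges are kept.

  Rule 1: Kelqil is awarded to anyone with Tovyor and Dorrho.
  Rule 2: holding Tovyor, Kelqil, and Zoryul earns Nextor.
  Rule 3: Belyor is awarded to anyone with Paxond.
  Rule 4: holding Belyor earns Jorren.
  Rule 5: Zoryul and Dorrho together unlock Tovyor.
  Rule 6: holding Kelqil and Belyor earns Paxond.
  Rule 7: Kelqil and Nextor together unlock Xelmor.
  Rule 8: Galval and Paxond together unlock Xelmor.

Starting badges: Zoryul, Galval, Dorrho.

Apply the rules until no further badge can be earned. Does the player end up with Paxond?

Paxond would need Kelqil and Belyor (Rule 6), but Belyor is never earned.

No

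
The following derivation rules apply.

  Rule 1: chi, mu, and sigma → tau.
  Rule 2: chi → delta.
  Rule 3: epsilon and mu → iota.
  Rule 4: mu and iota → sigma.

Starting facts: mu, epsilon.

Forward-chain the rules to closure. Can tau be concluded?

tau would need chi, mu, and sigma (Rule 1), but chi is never established.

No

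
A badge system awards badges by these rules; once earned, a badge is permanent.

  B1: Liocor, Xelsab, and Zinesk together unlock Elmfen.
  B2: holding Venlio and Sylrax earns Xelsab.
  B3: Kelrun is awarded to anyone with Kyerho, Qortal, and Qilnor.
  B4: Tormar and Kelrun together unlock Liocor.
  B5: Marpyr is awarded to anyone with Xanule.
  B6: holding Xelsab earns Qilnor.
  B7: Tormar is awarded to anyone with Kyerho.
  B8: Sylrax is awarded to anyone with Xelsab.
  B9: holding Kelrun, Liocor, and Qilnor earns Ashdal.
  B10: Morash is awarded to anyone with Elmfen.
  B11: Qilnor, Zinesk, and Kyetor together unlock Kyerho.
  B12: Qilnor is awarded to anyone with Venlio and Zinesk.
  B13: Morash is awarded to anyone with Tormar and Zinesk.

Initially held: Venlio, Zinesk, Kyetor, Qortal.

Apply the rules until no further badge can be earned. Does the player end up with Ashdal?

With Venlio and Zinesk, Qilnor is earned (B12).
With Qilnor, Zinesk, and Kyetor, Kyerho is earned (B11).
With Kyerho, Qortal, and Qilnor, Kelrun is earned (B3).
With Kyerho, Tormar is earned (B7).
With Tormar and Kelrun, Liocor is earned (B4).
With Kelrun, Liocor, and Qilnor, Ashdal is earned (B9).

Yes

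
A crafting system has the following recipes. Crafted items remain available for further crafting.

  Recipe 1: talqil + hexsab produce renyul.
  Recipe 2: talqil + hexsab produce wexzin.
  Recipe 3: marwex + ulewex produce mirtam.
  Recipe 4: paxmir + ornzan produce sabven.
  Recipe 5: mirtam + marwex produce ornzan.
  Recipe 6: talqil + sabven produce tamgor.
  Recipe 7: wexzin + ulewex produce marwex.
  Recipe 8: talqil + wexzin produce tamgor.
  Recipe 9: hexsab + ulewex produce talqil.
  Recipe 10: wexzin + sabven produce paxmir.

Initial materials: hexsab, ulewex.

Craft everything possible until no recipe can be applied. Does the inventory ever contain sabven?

sabven would need paxmir and ornzan (Recipe 4), but paxmir is never obtained.

No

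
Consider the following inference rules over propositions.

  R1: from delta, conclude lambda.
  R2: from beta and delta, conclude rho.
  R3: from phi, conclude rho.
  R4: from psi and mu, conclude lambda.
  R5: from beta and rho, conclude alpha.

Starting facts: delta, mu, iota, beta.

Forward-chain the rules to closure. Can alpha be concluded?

Yes

beta and delta hold, so rho follows (R2).
From beta and rho, R5 gives alpha.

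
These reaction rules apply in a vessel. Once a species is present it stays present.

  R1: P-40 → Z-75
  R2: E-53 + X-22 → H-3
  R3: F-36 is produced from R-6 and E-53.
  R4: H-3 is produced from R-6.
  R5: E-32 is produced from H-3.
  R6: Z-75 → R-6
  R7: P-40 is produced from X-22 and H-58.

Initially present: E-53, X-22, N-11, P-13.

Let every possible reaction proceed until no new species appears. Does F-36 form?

No

F-36 would need R-6 and E-53 (R3), but R-6 never forms.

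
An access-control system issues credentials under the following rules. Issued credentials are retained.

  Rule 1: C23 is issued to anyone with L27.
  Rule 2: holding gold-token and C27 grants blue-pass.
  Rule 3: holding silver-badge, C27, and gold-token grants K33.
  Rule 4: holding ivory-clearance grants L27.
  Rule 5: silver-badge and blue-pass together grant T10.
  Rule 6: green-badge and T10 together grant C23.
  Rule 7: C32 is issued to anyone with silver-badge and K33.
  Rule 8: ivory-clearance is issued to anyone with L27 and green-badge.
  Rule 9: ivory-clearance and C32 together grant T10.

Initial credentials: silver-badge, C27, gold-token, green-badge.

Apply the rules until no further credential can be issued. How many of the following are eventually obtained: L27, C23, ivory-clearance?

1

Holding gold-token and C27 grants blue-pass (Rule 2).
Holding silver-badge and blue-pass grants T10 (Rule 5).
Holding green-badge and T10 grants C23 (Rule 6).
L27 would need ivory-clearance (Rule 4), but ivory-clearance is never granted.
C23: reached.
ivory-clearance would need L27 and green-badge (Rule 8), but L27 is never granted.
Reached: C23 — 1 of the 3.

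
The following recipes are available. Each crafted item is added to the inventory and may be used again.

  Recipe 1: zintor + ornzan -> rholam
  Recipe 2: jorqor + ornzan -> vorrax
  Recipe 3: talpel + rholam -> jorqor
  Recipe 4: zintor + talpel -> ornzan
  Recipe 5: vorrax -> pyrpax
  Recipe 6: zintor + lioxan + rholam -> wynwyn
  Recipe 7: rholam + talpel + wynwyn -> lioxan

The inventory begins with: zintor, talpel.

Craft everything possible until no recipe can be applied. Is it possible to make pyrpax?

Yes

zintor + talpel -> ornzan (Recipe 4).
zintor + ornzan -> rholam (Recipe 1).
Using Recipe 3, talpel and rholam make jorqor.
Using Recipe 2, jorqor and ornzan make vorrax.
vorrax -> pyrpax (Recipe 5).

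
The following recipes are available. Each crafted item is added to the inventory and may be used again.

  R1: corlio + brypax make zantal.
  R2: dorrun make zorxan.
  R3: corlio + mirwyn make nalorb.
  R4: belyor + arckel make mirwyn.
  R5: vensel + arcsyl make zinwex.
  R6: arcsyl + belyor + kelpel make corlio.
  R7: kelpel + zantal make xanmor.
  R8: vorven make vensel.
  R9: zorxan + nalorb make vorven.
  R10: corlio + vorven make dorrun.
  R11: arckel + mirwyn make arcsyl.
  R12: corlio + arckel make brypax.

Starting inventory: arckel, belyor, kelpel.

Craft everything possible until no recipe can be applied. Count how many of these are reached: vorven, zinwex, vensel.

0

vorven would need zorxan and nalorb (R9), but zorxan is never obtained.
zinwex would need vensel and arcsyl (R5), but vensel is never obtained.
vensel would need vorven (R8), but vorven is never obtained.
None of the 3 are reached.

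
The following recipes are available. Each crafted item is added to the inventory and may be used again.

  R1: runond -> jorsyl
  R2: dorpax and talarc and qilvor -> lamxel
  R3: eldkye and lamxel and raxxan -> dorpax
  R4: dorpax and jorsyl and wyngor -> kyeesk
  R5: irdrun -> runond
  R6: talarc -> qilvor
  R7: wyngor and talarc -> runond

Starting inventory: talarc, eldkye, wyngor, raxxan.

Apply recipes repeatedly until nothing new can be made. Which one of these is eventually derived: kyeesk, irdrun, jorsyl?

wyngor and talarc -> runond (R7).
Using R1, runond makes jorsyl.
No rule produces irdrun, and it is not given. kyeesk would need dorpax, jorsyl, and wyngor (R4), but dorpax is never obtained.

jorsyl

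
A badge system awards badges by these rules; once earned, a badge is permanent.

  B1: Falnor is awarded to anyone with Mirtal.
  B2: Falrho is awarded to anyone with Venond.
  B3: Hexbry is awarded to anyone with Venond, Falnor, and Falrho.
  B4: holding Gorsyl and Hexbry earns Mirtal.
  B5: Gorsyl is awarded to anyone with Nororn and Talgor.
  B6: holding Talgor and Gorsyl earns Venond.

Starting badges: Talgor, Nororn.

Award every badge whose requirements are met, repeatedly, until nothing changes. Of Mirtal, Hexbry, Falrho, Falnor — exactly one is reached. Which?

With Nororn and Talgor, Gorsyl is earned (B5).
With Talgor and Gorsyl, Venond is earned (B6).
With Venond, Falrho is earned (B2).
Falnor would need Mirtal (B1), but Mirtal is never earned. Mirtal would need Gorsyl and Hexbry (B4), but Hexbry is never earned. Hexbry would need Venond, Falnor, and Falrho (B3), but Falnor is never earned.

Falrho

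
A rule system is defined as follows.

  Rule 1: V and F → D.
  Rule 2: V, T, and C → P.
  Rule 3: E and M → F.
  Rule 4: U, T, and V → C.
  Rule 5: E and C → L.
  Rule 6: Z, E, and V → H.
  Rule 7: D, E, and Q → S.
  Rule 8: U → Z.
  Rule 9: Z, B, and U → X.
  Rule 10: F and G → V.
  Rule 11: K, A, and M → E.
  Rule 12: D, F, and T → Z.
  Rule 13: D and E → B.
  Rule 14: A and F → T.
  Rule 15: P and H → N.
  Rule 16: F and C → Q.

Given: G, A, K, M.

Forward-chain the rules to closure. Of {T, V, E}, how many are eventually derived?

3

K, A, and M hold, so E follows (Rule 11).
From E and M, Rule 3 gives F.
From A and F, Rule 14 gives T.
From F and G, Rule 10 gives V.
T: reached.
V: reached.
E: reached.
All 3 are reached.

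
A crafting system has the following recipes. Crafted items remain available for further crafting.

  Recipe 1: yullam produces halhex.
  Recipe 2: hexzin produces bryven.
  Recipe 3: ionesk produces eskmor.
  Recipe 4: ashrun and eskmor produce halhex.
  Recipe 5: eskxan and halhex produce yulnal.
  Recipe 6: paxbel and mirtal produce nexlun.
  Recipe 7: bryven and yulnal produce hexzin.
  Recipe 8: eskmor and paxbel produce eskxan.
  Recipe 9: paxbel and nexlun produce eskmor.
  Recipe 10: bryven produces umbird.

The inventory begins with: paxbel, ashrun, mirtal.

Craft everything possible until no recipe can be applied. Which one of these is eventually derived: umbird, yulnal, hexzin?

Using Recipe 6, paxbel and mirtal make nexlun.
paxbel and nexlun → eskmor (Recipe 9).
Using Recipe 8, eskmor and paxbel make eskxan.
Using Recipe 4, ashrun and eskmor make halhex.
eskxan and halhex → yulnal (Recipe 5).
umbird would need bryven (Recipe 10), but bryven is never obtained. hexzin would need bryven and yulnal (Recipe 7), but bryven is never obtained.

yulnal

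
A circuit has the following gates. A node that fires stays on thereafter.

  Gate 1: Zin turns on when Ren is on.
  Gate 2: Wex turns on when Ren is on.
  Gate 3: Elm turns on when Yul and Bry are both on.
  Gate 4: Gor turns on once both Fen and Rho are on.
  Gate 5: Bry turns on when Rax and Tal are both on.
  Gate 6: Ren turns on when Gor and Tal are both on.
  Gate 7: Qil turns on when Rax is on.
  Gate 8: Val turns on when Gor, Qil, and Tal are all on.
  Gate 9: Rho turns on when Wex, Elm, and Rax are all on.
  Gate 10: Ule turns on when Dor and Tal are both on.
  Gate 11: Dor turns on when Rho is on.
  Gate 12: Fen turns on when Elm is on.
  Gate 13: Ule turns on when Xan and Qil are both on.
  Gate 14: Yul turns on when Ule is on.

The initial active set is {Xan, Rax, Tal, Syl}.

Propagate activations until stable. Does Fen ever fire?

Rax and Tal are on, so Bry turns on (Gate 5).
Gate 7: Rax on → Qil on.
Xan and Qil are on, so Ule turns on (Gate 13).
Gate 14: Ule on → Yul on.
Gate 3: Yul and Bry on → Elm on.
Elm is on, so Fen turns on (Gate 12).

Yes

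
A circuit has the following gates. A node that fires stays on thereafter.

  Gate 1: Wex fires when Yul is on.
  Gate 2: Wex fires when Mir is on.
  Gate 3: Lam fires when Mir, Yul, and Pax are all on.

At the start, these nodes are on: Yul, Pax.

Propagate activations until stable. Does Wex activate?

Yes

Gate 1: Yul on → Wex on.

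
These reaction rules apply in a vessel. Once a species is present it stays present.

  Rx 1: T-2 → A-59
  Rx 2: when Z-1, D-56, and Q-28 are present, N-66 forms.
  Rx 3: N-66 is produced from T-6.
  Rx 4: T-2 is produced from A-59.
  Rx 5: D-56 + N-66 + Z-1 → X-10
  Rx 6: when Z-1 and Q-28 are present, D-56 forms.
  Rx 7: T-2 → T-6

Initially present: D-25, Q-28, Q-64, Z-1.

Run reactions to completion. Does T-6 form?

No

T-6 would need T-2 (Rx 7), but T-2 never forms.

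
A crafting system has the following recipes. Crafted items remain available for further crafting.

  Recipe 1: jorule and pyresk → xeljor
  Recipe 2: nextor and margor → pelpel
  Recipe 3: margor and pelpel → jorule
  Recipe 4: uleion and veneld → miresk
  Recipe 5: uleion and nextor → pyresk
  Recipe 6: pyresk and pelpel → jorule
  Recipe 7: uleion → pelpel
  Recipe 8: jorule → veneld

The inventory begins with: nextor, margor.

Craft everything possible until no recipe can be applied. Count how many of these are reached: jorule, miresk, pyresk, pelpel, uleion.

2

Using Recipe 2, nextor and margor make pelpel.
Using Recipe 3, margor and pelpel make jorule.
jorule: reached.
miresk would need uleion and veneld (Recipe 4), but uleion is never obtained.
pyresk would need uleion and nextor (Recipe 5), but uleion is never obtained.
pelpel: reached.
No rule produces uleion, and it is not given.
Reached: jorule and pelpel — 2 of the 5.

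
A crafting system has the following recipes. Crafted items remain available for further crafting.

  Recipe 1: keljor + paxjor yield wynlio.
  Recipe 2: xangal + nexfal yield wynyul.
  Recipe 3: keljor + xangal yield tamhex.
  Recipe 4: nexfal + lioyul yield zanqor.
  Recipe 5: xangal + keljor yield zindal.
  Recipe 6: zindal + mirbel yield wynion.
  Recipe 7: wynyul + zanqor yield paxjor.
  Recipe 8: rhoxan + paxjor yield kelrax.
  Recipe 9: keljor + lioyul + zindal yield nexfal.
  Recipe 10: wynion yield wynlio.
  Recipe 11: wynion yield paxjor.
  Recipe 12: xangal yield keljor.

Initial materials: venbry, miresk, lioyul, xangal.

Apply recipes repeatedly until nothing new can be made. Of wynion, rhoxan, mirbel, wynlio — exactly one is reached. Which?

xangal → keljor (Recipe 12).
Using Recipe 5, xangal and keljor make zindal.
keljor + lioyul + zindal → nexfal (Recipe 9).
xangal + nexfal → wynyul (Recipe 2).
nexfal + lioyul → zanqor (Recipe 4).
wynyul + zanqor → paxjor (Recipe 7).
keljor + paxjor → wynlio (Recipe 1).
No rule produces mirbel, and it is not given. wynion would need zindal and mirbel (Recipe 6), but mirbel is never obtained. No rule produces rhoxan, and it is not given.

wynlio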